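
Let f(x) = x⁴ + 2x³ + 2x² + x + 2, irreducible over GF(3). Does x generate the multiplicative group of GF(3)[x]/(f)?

|GF(3^4)^×| = 3^4 − 1 = 80. Prime factorization: 80 = 2^4·5.
f is primitive ⇔ x has order 80 in GF(3)[x]/(f), i.e. x^(80/q) ≠ 1 for each prime q | 80.
x^(40) mod f = 2.
x^(16) mod f = x² + 2x.
None equal 1, so x has full order 80; f is primitive.

Yes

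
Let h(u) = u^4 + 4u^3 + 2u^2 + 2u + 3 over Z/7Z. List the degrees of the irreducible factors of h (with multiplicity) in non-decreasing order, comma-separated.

1, 1, 2

Linear factors from roots: (u + 5), (u + 1).
Complete factorization: h(u) = (u + 1)·(u + 5)·(u^2 + 5u + 2).
Factor degrees with multiplicity: 1 + 1 + 2 = 4.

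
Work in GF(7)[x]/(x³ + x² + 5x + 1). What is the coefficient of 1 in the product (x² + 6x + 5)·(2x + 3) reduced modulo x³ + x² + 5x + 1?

6

Multiply in GF(7)[x]: (x² + 6x + 5)·(2x + 3) = 2x³ + x² + 1.
Reduce using x³ ≡ 6x² + 2x + 6 (mod x³ + x² + 5x + 1).
Reduced: 6x² + 4x + 6.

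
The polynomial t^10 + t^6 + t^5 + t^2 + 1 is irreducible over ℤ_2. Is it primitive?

Yes

Write f(t) = t^10 + t^6 + t^5 + t^2 + 1.
|GF(2^10)^×| = 2^10 − 1 = 1023. Prime factorization: 1023 = 3·11·31.
f is primitive ⇔ t has order 1023 in GF(2)[t]/(f), i.e. t^(1023/q) ≠ 1 for each prime q | 1023.
t^(341) mod f = t^9 + t^8 + t^7 + t^6 + t + 1.
t^(93) mod f = t^9 + t^8 + t^4 + t^3.
t^(33) mod f = t^9 + t^7 + t^5 + t^3.
None equal 1, so t has full order 1023; f is primitive.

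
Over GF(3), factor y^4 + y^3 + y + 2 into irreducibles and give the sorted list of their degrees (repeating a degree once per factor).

Write g(y) = y^4 + y^3 + y + 2.
Roots in GF(3): g(0) = 2; g(1) = 2; g(2) = 1.
Complete factorization: g(y) = (y^2 + 1)·(y^2 + y + 2).
Factor degrees with multiplicity: 2 + 2 = 4.

2, 2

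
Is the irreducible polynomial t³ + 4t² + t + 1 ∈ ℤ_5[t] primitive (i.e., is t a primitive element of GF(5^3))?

Write f(t) = t³ + 4t² + t + 1.
|GF(5^3)^×| = 5^3 − 1 = 124. Prime factorization: 124 = 2^2·31.
f is primitive ⇔ t has order 124 in GF(5)[t]/(f), i.e. t^(124/q) ≠ 1 for each prime q | 124.
t^(62) mod f = 1
t^(4) mod f = 3t + 4.
Since t^(62) = 1, the order of t divides 62 < 124; not primitive.

No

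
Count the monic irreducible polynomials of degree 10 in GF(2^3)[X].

By the necklace-counting formula, N_8(10) = (1/10) Σ_{d|10} μ(10/d)·8^d.
Divisors of 10: 1, 2, 5, 10; μ(10/d) for each: 1, -1, -1, 1.
Σ = 8^1 − 8^2 − 8^5 + 8^10 = 1073709000.
N = 1073709000/10 = 107370900.

107370900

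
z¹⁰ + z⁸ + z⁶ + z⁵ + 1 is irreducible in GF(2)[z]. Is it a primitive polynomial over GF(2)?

Write f(z) = z¹⁰ + z⁸ + z⁶ + z⁵ + 1.
|GF(2^10)^×| = 2^10 − 1 = 1023. Prime factorization: 1023 = 3·11·31.
f is primitive ⇔ z has order 1023 in GF(2)[z]/(f), i.e. z^(1023/q) ≠ 1 for each prime q | 1023.
z^(341) mod f = z⁸ + z⁶ + z⁵ + z⁴ + z.
z^(93) mod f = 1
z^(33) mod f = z⁷ + z⁵ + z³ + z² + 1.
Since z^(93) = 1, the order of z divides 93 < 1023; not primitive.

No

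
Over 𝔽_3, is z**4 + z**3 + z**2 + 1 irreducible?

Yes

Write h(z) = z**4 + z**3 + z**2 + 1.
Check for roots in 𝔽_3: h(0) = 1; h(1) = 1; h(2) = 2.
No roots, so no linear factors.
Monic irreducibles of degree 2 over GF(3): z**2 + 1, z**2 + z + 2, z**2 + 2z + 2.
None of them divide h (all give nonzero remainder).
No irreducible factor of degree ≤ 2 exists, so h is irreducible over GF(3).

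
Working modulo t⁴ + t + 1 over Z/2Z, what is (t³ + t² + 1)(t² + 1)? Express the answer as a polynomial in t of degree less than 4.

Multiply in Z/2Z[t]: (t³ + t² + 1)·(t² + 1) = t⁵ + t⁴ + t³ + 1.
Reduce using t⁴ ≡ t + 1 (mod t⁴ + t + 1).
Reduced: t³ + t².

t^3 + t^2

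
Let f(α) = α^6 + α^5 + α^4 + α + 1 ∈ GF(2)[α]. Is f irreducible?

Check for roots in GF(2): f(0) = 1; f(1) = 1.
No roots, so no linear factors.
Monic irreducibles of degree 2 over GF(2): α^2 + α + 1.
None of them divide f (all give nonzero remainder).
Monic irreducibles of degree 3 over GF(2): α^3 + α + 1, α^3 + α^2 + 1.
None of them divide f (all give nonzero remainder).
No irreducible factor of degree ≤ 3 exists, so f is irreducible over GF(2).

Yes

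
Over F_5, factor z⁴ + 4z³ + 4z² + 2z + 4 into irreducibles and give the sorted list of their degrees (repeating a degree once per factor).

1, 1, 2

Write f(z) = z⁴ + 4z³ + 4z² + 2z + 4.
Roots in F_5: f(0) = 4; f(1) = 0 → root; f(2) = 2; f(3) = 0 → root; f(4) = 3.
Linear factors from roots: (z + 4), (z + 2).
Complete factorization: f(z) = (z + 2)·(z + 4)·(z² + 3z + 3).
Factor degrees with multiplicity: 1 + 1 + 2 = 4.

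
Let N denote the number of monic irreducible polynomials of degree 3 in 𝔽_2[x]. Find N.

2

Gauss's count: N_{2}(3) = (1/3) Σ_{d|3} μ(3/d)·2^d.
Divisors of 3: 1, 3; μ(3/d) for each: -1, 1.
Σ = − 2^1 + 2^3 = 6.
N = 6/3 = 2.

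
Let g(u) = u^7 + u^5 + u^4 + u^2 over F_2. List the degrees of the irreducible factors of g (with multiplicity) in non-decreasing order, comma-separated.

1, 1, 1, 1, 1, 2

Roots in F_2: g(0) = 0 → root; g(1) = 0 → root.
Linear factors from roots: (u), (u + 1).
Complete factorization: g(u) = (u)^2·(u + 1)^3·(u^2 + u + 1).
Factor degrees with multiplicity: 1 + 1 + 1 + 1 + 1 + 2 = 7.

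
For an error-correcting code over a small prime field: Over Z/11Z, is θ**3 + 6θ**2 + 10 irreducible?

Yes

Write m(θ) = θ**3 + 6θ**2 + 10.
Check each element of Z/11Z for a root: m(0)=10, m(1)=6, m(2)=9, m(3)=3, m(4)=5, m(5)=10, m(6)=2, m(7)=9, m(8)=4, m(9)=4, m(10)=4.
No roots. A degree-3 polynomial over a field with no linear factor is irreducible.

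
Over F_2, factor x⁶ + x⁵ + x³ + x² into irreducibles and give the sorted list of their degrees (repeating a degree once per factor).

1, 1, 1, 1, 2

Write f(x) = x⁶ + x⁵ + x³ + x².
Roots in F_2: f(0) = 0 → root; f(1) = 0 → root.
Linear factors from roots: (x), (x + 1).
Complete factorization: f(x) = (x)^2·(x + 1)^2·(x² + x + 1).
Factor degrees with multiplicity: 1 + 1 + 1 + 1 + 2 = 6.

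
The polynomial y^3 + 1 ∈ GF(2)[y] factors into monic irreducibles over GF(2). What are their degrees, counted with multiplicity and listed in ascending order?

Write h(y) = y^3 + 1.
Roots in GF(2): h(0) = 1; h(1) = 0 → root.
Linear factors from roots: (y + 1).
Complete factorization: h(y) = (y + 1)·(y^2 + y + 1).
Factor degrees with multiplicity: 1 + 2 = 3.

1, 2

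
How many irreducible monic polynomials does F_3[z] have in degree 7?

312

The number of monic irreducibles of degree 7 over GF(3) is (1/7)·Σ_{d∣7} μ(7/d) 3^d.
Divisors of 7: 1, 7; μ(7/d) for each: -1, 1.
Σ = − 3^1 + 3^7 = 2184.
N = 2184/7 = 312.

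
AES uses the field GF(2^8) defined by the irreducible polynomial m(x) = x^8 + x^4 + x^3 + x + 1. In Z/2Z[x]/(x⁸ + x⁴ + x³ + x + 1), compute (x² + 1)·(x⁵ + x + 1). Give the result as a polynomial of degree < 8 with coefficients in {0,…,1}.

Multiply in Z/2Z[x]: (x² + 1)·(x⁵ + x + 1) = x⁷ + x⁵ + x³ + x² + x + 1.
Reduced: x⁷ + x⁵ + x³ + x² + x + 1.

x^7 + x^5 + x^3 + x^2 + x + 1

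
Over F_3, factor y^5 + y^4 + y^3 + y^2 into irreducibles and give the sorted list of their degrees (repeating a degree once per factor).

1, 1, 1, 2

Write h(y) = y^5 + y^4 + y^3 + y^2.
Roots in F_3: h(0) = 0 → root; h(1) = 1; h(2) = 0 → root.
Linear factors from roots: (y), (y + 1).
Complete factorization: h(y) = (y + 1)·(y)^2·(y^2 + 1).
Factor degrees with multiplicity: 1 + 1 + 1 + 2 = 5.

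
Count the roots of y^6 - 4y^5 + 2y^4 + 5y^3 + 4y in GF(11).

Write f(y) = y^6 - 4y^5 + 2y^4 + 5y^3 + 4y.
Evaluate at each of the 11 elements of GF(11):
f(0) = 0 → root; f(1) = 8; f(2) = 5; f(3) = 0 → root; f(4) = 1; f(5) = 4; f(6) = 9; f(7) = 8; f(8) = 0 → root; f(9) = 0 → root; f(10) = 9.
Roots: {0, 3, 8, 9}.

4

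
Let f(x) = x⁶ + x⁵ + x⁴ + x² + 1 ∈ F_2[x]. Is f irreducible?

Yes

Check for roots in F_2: f(0) = 1; f(1) = 1.
No roots, so no linear factors.
Monic irreducibles of degree 2 over GF(2): x² + x + 1.
None of them divide f (all give nonzero remainder).
Monic irreducibles of degree 3 over GF(2): x³ + x + 1, x³ + x² + 1.
None of them divide f (all give nonzero remainder).
No irreducible factor of degree ≤ 3 exists, so f is irreducible over GF(2).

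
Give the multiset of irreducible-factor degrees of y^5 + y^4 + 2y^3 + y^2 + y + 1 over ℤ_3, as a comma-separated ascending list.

Write h(y) = y^5 + y^4 + 2y^3 + y^2 + y + 1.
Roots in ℤ_3: h(0) = 1; h(1) = 1; h(2) = 2.
Complete factorization: h(y) = (y^5 + y^4 + 2y^3 + y^2 + y + 1).
Factor degrees with multiplicity: 5 = 5.

5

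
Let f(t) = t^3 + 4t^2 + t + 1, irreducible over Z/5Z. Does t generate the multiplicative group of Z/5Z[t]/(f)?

No

|GF(5^3)^×| = 5^3 − 1 = 124. Prime factorization: 124 = 2^2·31.
f is primitive ⇔ t has order 124 in GF(5)[t]/(f), i.e. t^(124/q) ≠ 1 for each prime q | 124.
t^(62) mod f = 1
t^(4) mod f = 3t + 4.
Since t^(62) = 1, the order of t divides 62 < 124; not primitive.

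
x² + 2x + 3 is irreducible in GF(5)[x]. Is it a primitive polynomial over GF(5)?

Write f(x) = x² + 2x + 3.
|GF(5^2)^×| = 5^2 − 1 = 24. Prime factorization: 24 = 2^3·3.
f is primitive ⇔ x has order 24 in GF(5)[x]/(f), i.e. x^(24/q) ≠ 1 for each prime q | 24.
x^(12) mod f = 4.
x^(8) mod f = 4x + 1.
None equal 1, so x has full order 24; f is primitive.

Yes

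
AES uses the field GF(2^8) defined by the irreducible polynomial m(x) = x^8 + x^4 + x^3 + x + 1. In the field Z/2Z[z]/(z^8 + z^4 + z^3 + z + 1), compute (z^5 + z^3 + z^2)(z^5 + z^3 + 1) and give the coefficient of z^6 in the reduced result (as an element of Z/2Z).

0

Multiply in Z/2Z[z]: (z^5 + z^3 + z^2)·(z^5 + z^3 + 1) = z^10 + z^7 + z^6 + z^3 + z^2.
Reduce using z^8 ≡ z^4 + z^3 + z + 1 (mod z^8 + z^4 + z^3 + z + 1).
Reduced: z^7 + z^5.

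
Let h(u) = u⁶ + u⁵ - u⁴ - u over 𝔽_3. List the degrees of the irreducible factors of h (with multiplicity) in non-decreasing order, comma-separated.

Roots in 𝔽_3: h(0) = 0 → root; h(1) = 0 → root; h(2) = 0 → root.
Linear factors from roots: (u), (u - 1), (u + 1).
Complete factorization: h(u) = (u)·(u + 1)·(u - 1)^2·(u² - u - 1).
Factor degrees with multiplicity: 1 + 1 + 1 + 1 + 2 = 6.

1, 1, 1, 1, 2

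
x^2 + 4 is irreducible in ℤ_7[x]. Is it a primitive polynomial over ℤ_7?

Write f(x) = x^2 + 4.
|GF(7^2)^×| = 7^2 − 1 = 48. Prime factorization: 48 = 2^4·3.
f is primitive ⇔ x has order 48 in GF(7)[x]/(f), i.e. x^(48/q) ≠ 1 for each prime q | 48.
x^(24) mod f = 1
x^(16) mod f = 2.
Since x^(24) = 1, the order of x divides 24 < 48; not primitive.

No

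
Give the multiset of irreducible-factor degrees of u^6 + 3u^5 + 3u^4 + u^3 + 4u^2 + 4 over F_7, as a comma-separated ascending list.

1, 2, 3

Write f(u) = u^6 + 3u^5 + 3u^4 + u^3 + 4u^2 + 4.
Linear factors from roots: (u + 2).
Complete factorization: f(u) = (u + 2)·(u^2 + 6u + 4)·(u^3 + 2u^2 + 6u + 4).
Factor degrees with multiplicity: 1 + 2 + 3 = 6.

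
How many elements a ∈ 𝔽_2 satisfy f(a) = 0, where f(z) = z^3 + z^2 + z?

Evaluate at each of the 2 elements of 𝔽_2:
f(0) = 0 → root; f(1) = 1.
Roots: {0}.

1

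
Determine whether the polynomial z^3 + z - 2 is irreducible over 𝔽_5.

Write h(z) = z^3 + z - 2.
Check for roots in 𝔽_5: h(0) = 3; h(1) = 0 → root; h(2) = 3; h(3) = 3; h(4) = 1.
h(1) = 0, so (z − 1) divides h(z); h is reducible.

No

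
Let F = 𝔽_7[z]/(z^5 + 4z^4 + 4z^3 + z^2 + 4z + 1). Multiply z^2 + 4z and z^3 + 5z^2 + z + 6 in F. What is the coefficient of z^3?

Multiply in 𝔽_7[z]: (z^2 + 4z)·(z^3 + 5z^2 + z + 6) = z^5 + 2z^4 + 3z^2 + 3z.
Reduce using z^5 ≡ 3z^4 + 3z^3 + 6z^2 + 3z + 6 (mod z^5 + 4z^4 + 4z^3 + z^2 + 4z + 1).
Reduced: 5z^4 + 3z^3 + 2z^2 + 6z + 6.

3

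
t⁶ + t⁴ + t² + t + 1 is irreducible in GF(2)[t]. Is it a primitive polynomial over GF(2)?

Write f(t) = t⁶ + t⁴ + t² + t + 1.
|GF(2^6)^×| = 2^6 − 1 = 63. Prime factorization: 63 = 3^2·7.
f is primitive ⇔ t has order 63 in GF(2)[t]/(f), i.e. t^(63/q) ≠ 1 for each prime q | 63.
t^(21) mod f = 1
t^(9) mod f = t⁴ + t² + t.
Since t^(21) = 1, the order of t divides 21 < 63; not primitive.

No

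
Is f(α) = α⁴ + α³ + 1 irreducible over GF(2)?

Yes

Check for roots in GF(2): f(0) = 1; f(1) = 1.
No roots, so no linear factors.
Monic irreducibles of degree 2 over GF(2): α² + α + 1.
None of them divide f (all give nonzero remainder).
No irreducible factor of degree ≤ 2 exists, so f is irreducible over GF(2).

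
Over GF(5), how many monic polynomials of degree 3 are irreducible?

40

x^(5^3) − x is the product of all monic irreducibles of degree dividing 3; Möbius inversion gives N = (1/3) Σ μ(3/d)·5^d.
Divisors of 3: 1, 3; μ(3/d) for each: -1, 1.
Σ = − 5^1 + 5^3 = 120.
N = 120/3 = 40.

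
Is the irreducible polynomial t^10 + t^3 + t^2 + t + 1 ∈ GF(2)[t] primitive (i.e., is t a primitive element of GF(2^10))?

Write f(t) = t^10 + t^3 + t^2 + t + 1.
|GF(2^10)^×| = 2^10 − 1 = 1023. Prime factorization: 1023 = 3·11·31.
f is primitive ⇔ t has order 1023 in GF(2)[t]/(f), i.e. t^(1023/q) ≠ 1 for each prime q | 1023.
t^(341) mod f = 1
t^(93) mod f = t^7 + t^6 + t^5 + t^4 + t^2.
t^(33) mod f = t^5 + t^4 + t^3 + t.
Since t^(341) = 1, the order of t divides 341 < 1023; not primitive.

No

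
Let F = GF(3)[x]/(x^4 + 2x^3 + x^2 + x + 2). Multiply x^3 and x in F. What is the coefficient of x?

Multiply in GF(3)[x]: (x^3)·(x) = x^4.
Reduce using x^4 ≡ x^3 + 2x^2 + 2x + 1 (mod x^4 + 2x^3 + x^2 + x + 2).
Reduced: x^3 + 2x^2 + 2x + 1.

2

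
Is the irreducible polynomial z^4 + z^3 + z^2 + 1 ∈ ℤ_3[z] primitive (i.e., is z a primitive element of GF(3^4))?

Write f(z) = z^4 + z^3 + z^2 + 1.
|GF(3^4)^×| = 3^4 − 1 = 80. Prime factorization: 80 = 2^4·5.
f is primitive ⇔ z has order 80 in GF(3)[z]/(f), i.e. z^(80/q) ≠ 1 for each prime q | 80.
z^(40) mod f = 1
z^(16) mod f = 2z^3 + z^2 + z.
Since z^(40) = 1, the order of z divides 40 < 80; not primitive.

No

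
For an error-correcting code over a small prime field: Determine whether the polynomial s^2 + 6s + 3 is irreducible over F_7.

Write P(s) = s^2 + 6s + 3.
Check for roots in F_7: P(0) = 3; P(1) = 3; P(2) = 5; P(3) = 2; P(4) = 1; P(5) = 2; P(6) = 5.
No roots. A degree-2 polynomial over a field with no linear factor is irreducible.

Yes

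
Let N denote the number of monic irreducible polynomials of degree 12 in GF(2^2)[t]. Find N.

By the necklace-counting formula, N_4(12) = (1/12) Σ_{d|12} μ(12/d)·4^d.
Divisors of 12: 1, 2, 3, 4, 6, 12; μ(12/d) for each: 0, 1, 0, -1, -1, 1.
Σ = 4^2 − 4^4 − 4^6 + 4^12 = 16772880.
N = 16772880/12 = 1397740.

1397740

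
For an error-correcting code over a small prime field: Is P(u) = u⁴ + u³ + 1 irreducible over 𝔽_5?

Check for roots in 𝔽_5: P(0) = 1; P(1) = 3; P(2) = 0 → root; P(3) = 4; P(4) = 1.
P(2) = 0, so (u − 2) divides P(u); P is reducible.

No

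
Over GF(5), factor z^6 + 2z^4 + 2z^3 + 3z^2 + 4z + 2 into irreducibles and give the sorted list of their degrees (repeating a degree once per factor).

Write h(z) = z^6 + 2z^4 + 2z^3 + 3z^2 + 4z + 2.
Roots in GF(5): h(0) = 2; h(1) = 4; h(2) = 4; h(3) = 1; h(4) = 2.
Complete factorization: h(z) = (z^6 + 2z^4 + 2z^3 + 3z^2 + 4z + 2).
Factor degrees with multiplicity: 6 = 6.

6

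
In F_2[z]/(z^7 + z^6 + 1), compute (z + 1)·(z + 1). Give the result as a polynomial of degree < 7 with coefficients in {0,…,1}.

z^2 + 1

Multiply in F_2[z]: (z + 1)·(z + 1) = z^2 + 1.
Reduced: z^2 + 1.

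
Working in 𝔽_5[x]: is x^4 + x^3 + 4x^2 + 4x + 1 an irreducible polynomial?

Write P(x) = x^4 + x^3 + 4x^2 + 4x + 1.
Check for roots in 𝔽_5: P(0) = 1; P(1) = 1; P(2) = 4; P(3) = 2; P(4) = 1.
No roots, so no linear factors.
Degree-2 irreducible divisors: test the 10 monic irreducibles of degree 2 over GF(5).
None of them divide P (all give nonzero remainder).
No irreducible factor of degree ≤ 2 exists, so P is irreducible over GF(5).

Yes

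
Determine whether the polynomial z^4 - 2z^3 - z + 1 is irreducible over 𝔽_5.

Write g(z) = z^4 - 2z^3 - z + 1.
Check for roots in 𝔽_5: g(0) = 1; g(1) = 4; g(2) = 4; g(3) = 0 → root; g(4) = 0 → root.
g(3) = 0, so (z − 3) divides g(z); g is reducible.

No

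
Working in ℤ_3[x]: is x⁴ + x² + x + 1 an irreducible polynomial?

Yes

Write h(x) = x⁴ + x² + x + 1.
Check for roots in ℤ_3: h(0) = 1; h(1) = 1; h(2) = 2.
No roots, so no linear factors.
Monic irreducibles of degree 2 over GF(3): x² + 1, x² + x - 1, x² - x - 1.
None of them divide h (all give nonzero remainder).
No irreducible factor of degree ≤ 2 exists, so h is irreducible over GF(3).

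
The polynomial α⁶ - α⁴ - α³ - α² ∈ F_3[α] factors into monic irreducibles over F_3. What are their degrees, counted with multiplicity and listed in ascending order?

1, 1, 1, 1, 2

Write g(α) = α⁶ - α⁴ - α³ - α².
Roots in F_3: g(0) = 0 → root; g(1) = 1; g(2) = 0 → root.
Linear factors from roots: (α), (α + 1).
Complete factorization: g(α) = (α)^2·(α + 1)^2·(α² + α - 1).
Factor degrees with multiplicity: 1 + 1 + 1 + 1 + 2 = 6.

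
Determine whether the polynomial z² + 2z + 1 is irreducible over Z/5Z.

Write h(z) = z² + 2z + 1.
Check for roots in Z/5Z: h(0) = 1; h(1) = 4; h(2) = 4; h(3) = 1; h(4) = 0 → root.
h(4) = 0, so (z − 4) divides h(z); h is reducible.

No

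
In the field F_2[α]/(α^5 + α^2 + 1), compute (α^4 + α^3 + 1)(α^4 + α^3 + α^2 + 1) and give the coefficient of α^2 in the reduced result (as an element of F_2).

1

Multiply in F_2[α]: (α^4 + α^3 + 1)·(α^4 + α^3 + α^2 + 1) = α^8 + α^5 + α^2 + 1.
Reduce using α^5 ≡ α^2 + 1 (mod α^5 + α^2 + 1).
Reduced: α^3 + α^2 + 1.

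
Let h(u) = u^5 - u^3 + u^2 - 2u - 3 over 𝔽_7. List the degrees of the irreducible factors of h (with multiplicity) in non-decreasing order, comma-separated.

Linear factors from roots: (u - 2), (u + 1).
Complete factorization: h(u) = (u + 1)·(u - 2)^2·(u^2 + 3u + 1).
Factor degrees with multiplicity: 1 + 1 + 1 + 2 = 5.

1, 1, 1, 2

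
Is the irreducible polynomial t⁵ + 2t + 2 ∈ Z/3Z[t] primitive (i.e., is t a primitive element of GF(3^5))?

Write f(t) = t⁵ + 2t + 2.
|GF(3^5)^×| = 3^5 − 1 = 242. Prime factorization: 242 = 2·11^2.
f is primitive ⇔ t has order 242 in GF(3)[t]/(f), i.e. t^(242/q) ≠ 1 for each prime q | 242.
t^(121) mod f = 1
t^(22) mod f = t³ + 2t² + 2t + 1.
Since t^(121) = 1, the order of t divides 121 < 242; not primitive.

No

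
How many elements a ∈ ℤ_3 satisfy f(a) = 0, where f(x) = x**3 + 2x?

3

Evaluate at each of the 3 elements of ℤ_3:
f(0) = 0 → root; f(1) = 0 → root; f(2) = 0 → root.
Roots: {0, 1, 2}.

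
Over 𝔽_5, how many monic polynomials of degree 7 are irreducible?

Gauss's count: N_{5}(7) = (1/7) Σ_{d|7} μ(7/d)·5^d.
Divisors of 7: 1, 7; μ(7/d) for each: -1, 1.
Σ = − 5^1 + 5^7 = 78120.
N = 78120/7 = 11160.

11160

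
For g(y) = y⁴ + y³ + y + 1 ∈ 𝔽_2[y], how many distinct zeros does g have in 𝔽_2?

Evaluate at each of the 2 elements of 𝔽_2:
g(0) = 1; g(1) = 0 → root.
Roots: {1}.

1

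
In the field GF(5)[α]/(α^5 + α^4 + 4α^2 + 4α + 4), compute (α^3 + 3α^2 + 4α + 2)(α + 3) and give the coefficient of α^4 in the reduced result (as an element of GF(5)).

1

Multiply in GF(5)[α]: (α^3 + 3α^2 + 4α + 2)·(α + 3) = α^4 + α^3 + 3α^2 + 4α + 1.
Reduced: α^4 + α^3 + 3α^2 + 4α + 1.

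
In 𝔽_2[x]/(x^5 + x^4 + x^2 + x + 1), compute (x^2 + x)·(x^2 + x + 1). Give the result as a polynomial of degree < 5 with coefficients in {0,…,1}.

x^4 + x

Multiply in 𝔽_2[x]: (x^2 + x)·(x^2 + x + 1) = x^4 + x.
Reduced: x^4 + x.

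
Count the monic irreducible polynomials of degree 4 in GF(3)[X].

18

x^(3^4) − x is the product of all monic irreducibles of degree dividing 4; Möbius inversion gives N = (1/4) Σ μ(4/d)·3^d.
Divisors of 4: 1, 2, 4; μ(4/d) for each: 0, -1, 1.
Σ = − 3^2 + 3^4 = 72.
N = 72/4 = 18.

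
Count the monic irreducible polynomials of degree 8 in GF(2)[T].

Gauss's count: N_{2}(8) = (1/8) Σ_{d|8} μ(8/d)·2^d.
Divisors of 8: 1, 2, 4, 8; μ(8/d) for each: 0, 0, -1, 1.
Σ = − 2^4 + 2^8 = 240.
N = 240/8 = 30.

30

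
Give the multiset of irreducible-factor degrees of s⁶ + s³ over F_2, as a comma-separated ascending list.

Write g(s) = s⁶ + s³.
Roots in F_2: g(0) = 0 → root; g(1) = 0 → root.
Linear factors from roots: (s), (s + 1).
Complete factorization: g(s) = (s + 1)·(s)^3·(s² + s + 1).
Factor degrees with multiplicity: 1 + 1 + 1 + 1 + 2 = 6.

1, 1, 1, 1, 2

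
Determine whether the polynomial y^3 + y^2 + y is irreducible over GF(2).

Write m(y) = y^3 + y^2 + y.
Check for roots in GF(2): m(0) = 0 → root; m(1) = 1.
m(0) = 0, so (y) divides m(y); m is reducible.

No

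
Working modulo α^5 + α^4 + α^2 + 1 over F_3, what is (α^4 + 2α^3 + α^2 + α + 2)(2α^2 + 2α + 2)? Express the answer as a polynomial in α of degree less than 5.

α^4 + α^2 + α

Multiply in F_3[α]: (α^4 + 2α^3 + α^2 + α + 2)·(2α^2 + 2α + 2) = 2α^6 + 2α^4 + 2α^3 + 2α^2 + 1.
Reduce using α^5 ≡ 2α^4 + 2α^2 + 2 (mod α^5 + α^4 + α^2 + 1).
Reduced: α^4 + α^2 + α.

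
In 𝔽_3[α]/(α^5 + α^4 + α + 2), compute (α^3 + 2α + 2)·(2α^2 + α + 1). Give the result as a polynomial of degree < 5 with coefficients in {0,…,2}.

2α^4 + 2α^3 + 2α + 1

Multiply in 𝔽_3[α]: (α^3 + 2α + 2)·(2α^2 + α + 1) = 2α^5 + α^4 + 2α^3 + α + 2.
Reduce using α^5 ≡ 2α^4 + 2α + 1 (mod α^5 + α^4 + α + 2).
Reduced: 2α^4 + 2α^3 + 2α + 1.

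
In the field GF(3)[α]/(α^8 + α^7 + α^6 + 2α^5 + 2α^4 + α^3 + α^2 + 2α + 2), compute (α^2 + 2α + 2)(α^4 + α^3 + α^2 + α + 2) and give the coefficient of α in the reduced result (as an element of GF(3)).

0

Multiply in GF(3)[α]: (α^2 + 2α + 2)·(α^4 + α^3 + α^2 + α + 2) = α^6 + 2α^4 + 2α^3 + 1.
Reduced: α^6 + 2α^4 + 2α^3 + 1.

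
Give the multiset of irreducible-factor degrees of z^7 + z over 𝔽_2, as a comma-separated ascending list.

Write f(z) = z^7 + z.
Roots in 𝔽_2: f(0) = 0 → root; f(1) = 0 → root.
Linear factors from roots: (z), (z + 1).
Complete factorization: f(z) = (z)·(z + 1)^2·(z^2 + z + 1)^2.
Factor degrees with multiplicity: 1 + 1 + 1 + 2 + 2 = 7.

1, 1, 1, 2, 2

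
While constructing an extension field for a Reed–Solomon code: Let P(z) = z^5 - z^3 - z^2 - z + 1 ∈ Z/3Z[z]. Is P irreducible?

Yes

Check for roots in Z/3Z: P(0) = 1; P(1) = 2; P(2) = 1.
No roots, so no linear factors.
Monic irreducibles of degree 2 over GF(3): z^2 + 1, z^2 + z - 1, z^2 - z - 1.
None of them divide P (all give nonzero remainder).
No irreducible factor of degree ≤ 2 exists, so P is irreducible over GF(3).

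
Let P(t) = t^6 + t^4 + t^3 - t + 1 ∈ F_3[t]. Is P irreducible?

No

Check for roots in F_3: P(0) = 1; P(1) = 0 → root; P(2) = 0 → root.
P(1) = 0, so (t − 1) divides P(t); P is reducible.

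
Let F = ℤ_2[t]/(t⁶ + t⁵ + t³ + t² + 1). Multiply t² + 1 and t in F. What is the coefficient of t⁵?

0

Multiply in ℤ_2[t]: (t² + 1)·(t) = t³ + t.
Reduced: t³ + t.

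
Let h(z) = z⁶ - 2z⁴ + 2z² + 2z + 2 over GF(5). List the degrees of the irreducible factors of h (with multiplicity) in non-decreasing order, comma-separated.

1, 2, 3

Roots in GF(5): h(0) = 2; h(1) = 0 → root; h(2) = 1; h(3) = 3; h(4) = 1.
Linear factors from roots: (z - 1).
Complete factorization: h(z) = (z - 1)·(z² + 2z - 2)·(z³ - z² - 2z + 1).
Factor degrees with multiplicity: 1 + 2 + 3 = 6.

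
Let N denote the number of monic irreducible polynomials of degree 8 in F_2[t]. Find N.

Gauss's count: N_{2}(8) = (1/8) Σ_{d|8} μ(8/d)·2^d.
Divisors of 8: 1, 2, 4, 8; μ(8/d) for each: 0, 0, -1, 1.
Σ = − 2^4 + 2^8 = 240.
N = 240/8 = 30.

30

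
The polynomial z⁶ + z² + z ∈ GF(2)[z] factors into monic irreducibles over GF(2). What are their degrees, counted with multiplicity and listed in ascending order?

1, 2, 3

Write f(z) = z⁶ + z² + z.
Roots in GF(2): f(0) = 0 → root; f(1) = 1.
Linear factors from roots: (z).
Complete factorization: f(z) = (z)·(z² + z + 1)·(z³ + z² + 1).
Factor degrees with multiplicity: 1 + 2 + 3 = 6.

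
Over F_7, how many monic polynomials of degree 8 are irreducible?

720300

By the necklace-counting formula, N_7(8) = (1/8) Σ_{d|8} μ(8/d)·7^d.
Divisors of 8: 1, 2, 4, 8; μ(8/d) for each: 0, 0, -1, 1.
Σ = − 7^4 + 7^8 = 5762400.
N = 5762400/8 = 720300.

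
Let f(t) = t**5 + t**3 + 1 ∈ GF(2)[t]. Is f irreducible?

Yes

Check for roots in GF(2): f(0) = 1; f(1) = 1.
No roots, so no linear factors.
Monic irreducibles of degree 2 over GF(2): t**2 + t + 1.
None of them divide f (all give nonzero remainder).
No irreducible factor of degree ≤ 2 exists, so f is irreducible over GF(2).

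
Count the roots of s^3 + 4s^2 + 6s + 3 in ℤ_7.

3

Write h(s) = s^3 + 4s^2 + 6s + 3.
Evaluate at each of the 7 elements of ℤ_7:
h(0) = 3; h(1) = 0 → root; h(2) = 4; h(3) = 0 → root; h(4) = 1; h(5) = 6; h(6) = 0 → root.
Roots: {1, 3, 6}.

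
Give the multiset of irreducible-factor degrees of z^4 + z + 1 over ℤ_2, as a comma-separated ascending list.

Write g(z) = z^4 + z + 1.
Roots in ℤ_2: g(0) = 1; g(1) = 1.
Complete factorization: g(z) = (z^4 + z + 1).
Factor degrees with multiplicity: 4 = 4.

4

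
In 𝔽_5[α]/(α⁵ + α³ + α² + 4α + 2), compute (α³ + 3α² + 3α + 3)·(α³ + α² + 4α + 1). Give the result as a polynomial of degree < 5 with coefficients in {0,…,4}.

Multiply in 𝔽_5[α]: (α³ + 3α² + 3α + 3)·(α³ + α² + 4α + 1) = α⁶ + 4α⁵ + 4α³ + 3α² + 3.
Reduce using α⁵ ≡ 4α³ + 4α² + α + 3 (mod α⁵ + α³ + α² + 4α + 2).
Reduced: 4α⁴ + 4α³ + 2α.

4α^4 + 4α^3 + 2α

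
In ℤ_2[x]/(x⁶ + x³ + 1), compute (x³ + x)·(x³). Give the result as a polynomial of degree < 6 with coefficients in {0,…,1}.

Multiply in ℤ_2[x]: (x³ + x)·(x³) = x⁶ + x⁴.
Reduce using x⁶ ≡ x³ + 1 (mod x⁶ + x³ + 1).
Reduced: x⁴ + x³ + 1.

x^4 + x^3 + 1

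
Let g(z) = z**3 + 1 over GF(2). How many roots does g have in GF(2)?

Evaluate at each of the 2 elements of GF(2):
g(0) = 1; g(1) = 0 → root.
Roots: {1}.

1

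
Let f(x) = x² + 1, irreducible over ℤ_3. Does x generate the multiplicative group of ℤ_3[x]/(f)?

No

|GF(3^2)^×| = 3^2 − 1 = 8. Prime factorization: 8 = 2^3.
f is primitive ⇔ x has order 8 in GF(3)[x]/(f), i.e. x^(8/q) ≠ 1 for each prime q | 8.
x^(4) mod f = 1
Since x^(4) = 1, the order of x divides 4 < 8; not primitive.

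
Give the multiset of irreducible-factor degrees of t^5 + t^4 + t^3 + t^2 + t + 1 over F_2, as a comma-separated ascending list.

Write h(t) = t^5 + t^4 + t^3 + t^2 + t + 1.
Roots in F_2: h(0) = 1; h(1) = 0 → root.
Linear factors from roots: (t + 1).
Complete factorization: h(t) = (t + 1)·(t^2 + t + 1)^2.
Factor degrees with multiplicity: 1 + 2 + 2 = 5.

1, 2, 2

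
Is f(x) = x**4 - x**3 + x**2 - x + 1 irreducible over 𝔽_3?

Check for roots in 𝔽_3: f(0) = 1; f(1) = 1; f(2) = 2.
No roots, so no linear factors.
Monic irreducibles of degree 2 over GF(3): x**2 + 1, x**2 + x - 1, x**2 - x - 1.
None of them divide f (all give nonzero remainder).
No irreducible factor of degree ≤ 2 exists, so f is irreducible over GF(3).

Yes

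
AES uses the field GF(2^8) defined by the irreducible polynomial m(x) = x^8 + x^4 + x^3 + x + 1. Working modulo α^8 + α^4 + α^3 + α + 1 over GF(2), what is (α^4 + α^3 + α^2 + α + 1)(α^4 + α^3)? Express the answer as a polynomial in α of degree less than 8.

α^4 + α + 1

Multiply in GF(2)[α]: (α^4 + α^3 + α^2 + α + 1)·(α^4 + α^3) = α^8 + α^3.
Reduce using α^8 ≡ α^4 + α^3 + α + 1 (mod α^8 + α^4 + α^3 + α + 1).
Reduced: α^4 + α + 1.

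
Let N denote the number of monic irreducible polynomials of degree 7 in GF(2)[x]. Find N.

By the necklace-counting formula, N_2(7) = (1/7) Σ_{d|7} μ(7/d)·2^d.
Divisors of 7: 1, 7; μ(7/d) for each: -1, 1.
Σ = − 2^1 + 2^7 = 126.
N = 126/7 = 18.

18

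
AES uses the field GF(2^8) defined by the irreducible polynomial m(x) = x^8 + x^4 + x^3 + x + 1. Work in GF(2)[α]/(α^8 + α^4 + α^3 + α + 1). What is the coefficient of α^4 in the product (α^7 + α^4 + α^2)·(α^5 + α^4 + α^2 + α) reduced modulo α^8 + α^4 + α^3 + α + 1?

0

Multiply in GF(2)[α]: (α^7 + α^4 + α^2)·(α^5 + α^4 + α^2 + α) = α^12 + α^11 + α^7 + α^5 + α^4 + α^3.
Reduce using α^8 ≡ α^4 + α^3 + α + 1 (mod α^8 + α^4 + α^3 + α + 1).
Reduced: α^7 + α^6 + α^3 + α + 1.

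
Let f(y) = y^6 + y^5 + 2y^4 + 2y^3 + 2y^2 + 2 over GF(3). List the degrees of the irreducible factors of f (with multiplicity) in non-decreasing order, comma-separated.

Roots in GF(3): f(0) = 2; f(1) = 1; f(2) = 1.
Complete factorization: f(y) = (y^6 + y^5 + 2y^4 + 2y^3 + 2y^2 + 2).
Factor degrees with multiplicity: 6 = 6.

6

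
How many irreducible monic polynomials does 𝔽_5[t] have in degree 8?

x^(5^8) − x is the product of all monic irreducibles of degree dividing 8; Möbius inversion gives N = (1/8) Σ μ(8/d)·5^d.
Divisors of 8: 1, 2, 4, 8; μ(8/d) for each: 0, 0, -1, 1.
Σ = − 5^4 + 5^8 = 390000.
N = 390000/8 = 48750.

48750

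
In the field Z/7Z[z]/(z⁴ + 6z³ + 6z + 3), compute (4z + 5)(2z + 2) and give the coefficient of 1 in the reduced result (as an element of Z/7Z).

Multiply in Z/7Z[z]: (4z + 5)·(2z + 2) = z² + 4z + 3.
Reduced: z² + 4z + 3.

3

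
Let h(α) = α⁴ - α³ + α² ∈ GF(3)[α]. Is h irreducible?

No

Check for roots in GF(3): h(0) = 0 → root; h(1) = 1; h(2) = 0 → root.
h(0) = 0, so (α) divides h(α); h is reducible.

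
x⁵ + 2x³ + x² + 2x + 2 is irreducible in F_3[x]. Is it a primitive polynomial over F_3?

Write f(x) = x⁵ + 2x³ + x² + 2x + 2.
|GF(3^5)^×| = 3^5 − 1 = 242. Prime factorization: 242 = 2·11^2.
f is primitive ⇔ x has order 242 in GF(3)[x]/(f), i.e. x^(242/q) ≠ 1 for each prime q | 242.
x^(121) mod f = 1
x^(22) mod f = 1
Since x^(121) = 1, the order of x divides 121 < 242; not primitive.

No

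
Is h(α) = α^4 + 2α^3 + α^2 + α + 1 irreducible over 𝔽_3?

No

Check for roots in 𝔽_3: h(0) = 1; h(1) = 0 → root; h(2) = 0 → root.
h(1) = 0, so (α − 1) divides h(α); h is reducible.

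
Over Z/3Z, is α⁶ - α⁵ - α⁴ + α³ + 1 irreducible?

Yes

Write h(α) = α⁶ - α⁵ - α⁴ + α³ + 1.
Check for roots in Z/3Z: h(0) = 1; h(1) = 1; h(2) = 1.
No roots, so no linear factors.
Monic irreducibles of degree 2 over GF(3): α² + 1, α² + α - 1, α² - α - 1.
None of them divide h (all give nonzero remainder).
Degree-3 irreducible divisors: test the 8 monic irreducibles of degree 3 over GF(3).
None of them divide h (all give nonzero remainder).
No irreducible factor of degree ≤ 3 exists, so h is irreducible over GF(3).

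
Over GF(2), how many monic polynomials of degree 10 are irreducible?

99

Gauss's count: N_{2}(10) = (1/10) Σ_{d|10} μ(10/d)·2^d.
Divisors of 10: 1, 2, 5, 10; μ(10/d) for each: 1, -1, -1, 1.
Σ = 2^1 − 2^2 − 2^5 + 2^10 = 990.
N = 990/10 = 99.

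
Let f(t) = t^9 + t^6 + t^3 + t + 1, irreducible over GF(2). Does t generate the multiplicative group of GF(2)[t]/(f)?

No

|GF(2^9)^×| = 2^9 − 1 = 511. Prime factorization: 511 = 7·73.
f is primitive ⇔ t has order 511 in GF(2)[t]/(f), i.e. t^(511/q) ≠ 1 for each prime q | 511.
t^(73) mod f = 1
t^(7) mod f = t^7.
Since t^(73) = 1, the order of t divides 73 < 511; not primitive.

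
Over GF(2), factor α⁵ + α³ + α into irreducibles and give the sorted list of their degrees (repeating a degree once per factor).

1, 2, 2

Write g(α) = α⁵ + α³ + α.
Roots in GF(2): g(0) = 0 → root; g(1) = 1.
Linear factors from roots: (α).
Complete factorization: g(α) = (α)·(α² + α + 1)^2.
Factor degrees with multiplicity: 1 + 2 + 2 = 5.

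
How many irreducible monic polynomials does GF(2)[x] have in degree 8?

Gauss's count: N_{2}(8) = (1/8) Σ_{d|8} μ(8/d)·2^d.
Divisors of 8: 1, 2, 4, 8; μ(8/d) for each: 0, 0, -1, 1.
Σ = − 2^4 + 2^8 = 240.
N = 240/8 = 30.

30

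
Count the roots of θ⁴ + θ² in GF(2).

Write h(θ) = θ⁴ + θ².
Evaluate at each of the 2 elements of GF(2):
h(0) = 0 → root; h(1) = 0 → root.
Roots: {0, 1}.

2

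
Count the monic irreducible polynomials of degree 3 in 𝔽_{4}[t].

By the necklace-counting formula, N_4(3) = (1/3) Σ_{d|3} μ(3/d)·4^d.
Divisors of 3: 1, 3; μ(3/d) for each: -1, 1.
Σ = − 4^1 + 4^3 = 60.
N = 60/3 = 20.

20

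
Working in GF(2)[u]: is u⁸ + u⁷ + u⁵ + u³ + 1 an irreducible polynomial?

Write g(u) = u⁸ + u⁷ + u⁵ + u³ + 1.
Check for roots in GF(2): g(0) = 1; g(1) = 1.
No roots, so no linear factors.
Monic irreducibles of degree 2 over GF(2): u² + u + 1.
None of them divide g (all give nonzero remainder).
Monic irreducibles of degree 3 over GF(2): u³ + u + 1, u³ + u² + 1.
None of them divide g (all give nonzero remainder).
Monic irreducibles of degree 4 over GF(2): u⁴ + u + 1, u⁴ + u³ + 1, u⁴ + u³ + u² + u + 1.
None of them divide g (all give nonzero remainder).
No irreducible factor of degree ≤ 4 exists, so g is irreducible over GF(2).

Yes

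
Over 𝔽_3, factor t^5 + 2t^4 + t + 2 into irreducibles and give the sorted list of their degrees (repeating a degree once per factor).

Write g(t) = t^5 + 2t^4 + t + 2.
Roots in 𝔽_3: g(0) = 2; g(1) = 0 → root; g(2) = 2.
Linear factors from roots: (t + 2).
Complete factorization: g(t) = (t + 2)·(t^2 + t + 2)·(t^2 + 2t + 2).
Factor degrees with multiplicity: 1 + 2 + 2 = 5.

1, 2, 2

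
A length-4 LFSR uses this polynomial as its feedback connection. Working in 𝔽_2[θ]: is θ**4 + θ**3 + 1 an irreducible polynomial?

Write f(θ) = θ**4 + θ**3 + 1.
Check for roots in 𝔽_2: f(0) = 1; f(1) = 1.
No roots, so no linear factors.
Monic irreducibles of degree 2 over GF(2): θ**2 + θ + 1.
None of them divide f (all give nonzero remainder).
No irreducible factor of degree ≤ 2 exists, so f is irreducible over GF(2).

Yes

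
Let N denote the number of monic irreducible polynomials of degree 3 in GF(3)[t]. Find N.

8

Gauss's count: N_{3}(3) = (1/3) Σ_{d|3} μ(3/d)·3^d.
Divisors of 3: 1, 3; μ(3/d) for each: -1, 1.
Σ = − 3^1 + 3^3 = 24.
N = 24/3 = 8.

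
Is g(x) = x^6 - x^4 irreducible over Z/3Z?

Check for roots in Z/3Z: g(0) = 0 → root; g(1) = 0 → root; g(2) = 0 → root.
g(0) = 0, so (x) divides g(x); g is reducible.

No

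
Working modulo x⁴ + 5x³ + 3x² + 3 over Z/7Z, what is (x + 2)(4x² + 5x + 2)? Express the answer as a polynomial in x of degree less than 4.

Multiply in Z/7Z[x]: (x + 2)·(4x² + 5x + 2) = 4x³ + 6x² + 5x + 4.
Reduced: 4x³ + 6x² + 5x + 4.

4x^3 + 6x^2 + 5x + 4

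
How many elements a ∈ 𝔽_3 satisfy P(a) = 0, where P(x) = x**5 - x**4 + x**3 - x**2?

2

Evaluate at each of the 3 elements of 𝔽_3:
P(0) = 0 → root; P(1) = 0 → root; P(2) = 2.
Roots: {0, 1}.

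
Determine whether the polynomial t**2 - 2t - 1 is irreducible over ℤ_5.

Yes

Write f(t) = t**2 - 2t - 1.
Check for roots in ℤ_5: f(0) = 4; f(1) = 3; f(2) = 4; f(3) = 2; f(4) = 2.
No roots. A degree-2 polynomial over a field with no linear factor is irreducible.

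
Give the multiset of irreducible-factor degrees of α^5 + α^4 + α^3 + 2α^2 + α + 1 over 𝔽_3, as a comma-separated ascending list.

5

Write f(α) = α^5 + α^4 + α^3 + 2α^2 + α + 1.
Roots in 𝔽_3: f(0) = 1; f(1) = 1; f(2) = 1.
Complete factorization: f(α) = (α^5 + α^4 + α^3 + 2α^2 + α + 1).
Factor degrees with multiplicity: 5 = 5.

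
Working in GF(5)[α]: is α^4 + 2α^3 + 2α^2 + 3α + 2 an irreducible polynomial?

No

Write f(α) = α^4 + 2α^3 + 2α^2 + 3α + 2.
Check for roots in GF(5): f(0) = 2; f(1) = 0 → root; f(2) = 3; f(3) = 4; f(4) = 0 → root.
f(1) = 0, so (α − 1) divides f(α); f is reducible.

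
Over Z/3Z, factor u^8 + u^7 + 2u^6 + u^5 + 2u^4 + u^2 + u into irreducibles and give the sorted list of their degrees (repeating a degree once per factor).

Write f(u) = u^8 + u^7 + 2u^6 + u^5 + 2u^4 + u^2 + u.
Roots in Z/3Z: f(0) = 0 → root; f(1) = 0 → root; f(2) = 0 → root.
Linear factors from roots: (u), (u + 2), (u + 1).
Complete factorization: f(u) = (u)·(u + 1)·(u + 2)·(u^2 + 2u + 2)·(u^3 + 2u^2 + 1).
Factor degrees with multiplicity: 1 + 1 + 1 + 2 + 3 = 8.

1, 1, 1, 2, 3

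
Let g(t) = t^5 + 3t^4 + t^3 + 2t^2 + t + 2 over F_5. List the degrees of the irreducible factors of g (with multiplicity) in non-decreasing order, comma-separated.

Roots in F_5: g(0) = 2; g(1) = 0 → root; g(2) = 0 → root; g(3) = 1; g(4) = 4.
Linear factors from roots: (t + 4), (t + 3).
Complete factorization: g(t) = (t + 3)·(t + 4)^2·(t^2 + 2t + 4).
Factor degrees with multiplicity: 1 + 1 + 1 + 2 = 5.

1, 1, 1, 2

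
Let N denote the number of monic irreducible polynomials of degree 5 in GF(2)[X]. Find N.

The number of monic irreducibles of degree 5 over GF(2) is (1/5)·Σ_{d∣5} μ(5/d) 2^d.
Divisors of 5: 1, 5; μ(5/d) for each: -1, 1.
Σ = − 2^1 + 2^5 = 30.
N = 30/5 = 6.

6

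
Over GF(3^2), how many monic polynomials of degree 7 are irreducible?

683280

The number of monic irreducibles of degree 7 over GF(9) is (1/7)·Σ_{d∣7} μ(7/d) 9^d.
Divisors of 7: 1, 7; μ(7/d) for each: -1, 1.
Σ = − 9^1 + 9^7 = 4782960.
N = 4782960/7 = 683280.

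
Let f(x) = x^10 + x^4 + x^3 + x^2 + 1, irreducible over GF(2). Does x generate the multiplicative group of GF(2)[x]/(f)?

|GF(2^10)^×| = 2^10 − 1 = 1023. Prime factorization: 1023 = 3·11·31.
f is primitive ⇔ x has order 1023 in GF(2)[x]/(f), i.e. x^(1023/q) ≠ 1 for each prime q | 1023.
x^(341) mod f = 1
x^(93) mod f = x^9 + x^8 + x^7 + x^3 + x^2 + x + 1.
x^(33) mod f = x^9 + x^6 + x^3 + x + 1.
Since x^(341) = 1, the order of x divides 341 < 1023; not primitive.

No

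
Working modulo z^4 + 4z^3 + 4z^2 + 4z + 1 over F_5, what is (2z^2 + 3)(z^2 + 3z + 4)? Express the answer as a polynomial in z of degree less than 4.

3z^3 + 3z^2 + z

Multiply in F_5[z]: (2z^2 + 3)·(z^2 + 3z + 4) = 2z^4 + z^3 + z^2 + 4z + 2.
Reduce using z^4 ≡ z^3 + z^2 + z + 4 (mod z^4 + 4z^3 + 4z^2 + 4z + 1).
Reduced: 3z^3 + 3z^2 + z.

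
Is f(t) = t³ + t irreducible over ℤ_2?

No

Check for roots in ℤ_2: f(0) = 0 → root; f(1) = 0 → root.
f(0) = 0, so (t) divides f(t); f is reducible.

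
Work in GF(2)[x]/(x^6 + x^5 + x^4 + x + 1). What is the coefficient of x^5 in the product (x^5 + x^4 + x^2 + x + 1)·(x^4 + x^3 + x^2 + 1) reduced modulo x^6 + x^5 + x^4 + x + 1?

0

Multiply in GF(2)[x]: (x^5 + x^4 + x^2 + x + 1)·(x^4 + x^3 + x^2 + 1) = x^9 + x^5 + x + 1.
Reduce using x^6 ≡ x^5 + x^4 + x + 1 (mod x^6 + x^5 + x^4 + x + 1).
Reduced: x^2.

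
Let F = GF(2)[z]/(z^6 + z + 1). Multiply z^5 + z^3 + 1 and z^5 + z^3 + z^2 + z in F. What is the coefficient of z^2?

Multiply in GF(2)[z]: (z^5 + z^3 + 1)·(z^5 + z^3 + z^2 + z) = z^10 + z^7 + z^4 + z^3 + z^2 + z.
Reduce using z^6 ≡ z + 1 (mod z^6 + z + 1).
Reduced: z^5 + z^3.

0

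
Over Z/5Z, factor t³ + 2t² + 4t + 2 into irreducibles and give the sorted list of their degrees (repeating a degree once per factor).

Write g(t) = t³ + 2t² + 4t + 2.
Roots in Z/5Z: g(0) = 2; g(1) = 4; g(2) = 1; g(3) = 4; g(4) = 4.
Complete factorization: g(t) = (t³ + 2t² + 4t + 2).
Factor degrees with multiplicity: 3 = 3.

3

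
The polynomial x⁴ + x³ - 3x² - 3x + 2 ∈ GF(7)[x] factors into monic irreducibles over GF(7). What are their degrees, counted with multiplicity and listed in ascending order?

Write f(x) = x⁴ + x³ - 3x² - 3x + 2.
Complete factorization: f(x) = (x² + 3x + 1)·(x² - 2x + 2).
Factor degrees with multiplicity: 2 + 2 = 4.

2, 2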